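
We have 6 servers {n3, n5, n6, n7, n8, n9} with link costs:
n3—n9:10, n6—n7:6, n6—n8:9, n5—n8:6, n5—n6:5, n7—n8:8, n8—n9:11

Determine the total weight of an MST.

Prim's algorithm from n6:
Step 1: cheapest edge leaving the tree is n5—n6 (5); add n5.
Step 2: cheapest edge leaving the tree is n6—n7 (6); add n7.
Step 3: cheapest edge leaving the tree is n5—n8 (6); add n8.
Step 4: cheapest edge leaving the tree is n8—n9 (11); add n9.
Step 5: cheapest edge leaving the tree is n3—n9 (10); add n3.
MST edges: n5—n6, n6—n7, n5—n8, n8—n9, n3—n9; total weight 5+6+6+11+10 = 38.

38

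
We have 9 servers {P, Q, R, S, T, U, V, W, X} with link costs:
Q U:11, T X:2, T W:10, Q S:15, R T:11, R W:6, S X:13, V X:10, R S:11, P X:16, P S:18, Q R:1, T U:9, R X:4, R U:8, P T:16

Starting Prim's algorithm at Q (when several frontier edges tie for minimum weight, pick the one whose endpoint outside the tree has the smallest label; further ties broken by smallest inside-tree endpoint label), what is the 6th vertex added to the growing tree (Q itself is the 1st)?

Prim's algorithm from Q:
Step 1: cheapest edge leaving the tree is Q R (1); add R.
Step 2: cheapest edge leaving the tree is R X (4); add X.
Step 3: cheapest edge leaving the tree is T X (2); add T.
Step 4: cheapest edge leaving the tree is R W (6); add W.
Step 5: cheapest edge leaving the tree is R U (8); add U.
Step 6: cheapest edge leaving the tree is V X (10); add V.
Step 7: cheapest edge leaving the tree is R S (11); add S.
Step 8: cheapest edge leaving the tree is P T (16); add P.
Vertex order: Q, R, X, T, W, U, V, S, P. The 6th vertex is U.

U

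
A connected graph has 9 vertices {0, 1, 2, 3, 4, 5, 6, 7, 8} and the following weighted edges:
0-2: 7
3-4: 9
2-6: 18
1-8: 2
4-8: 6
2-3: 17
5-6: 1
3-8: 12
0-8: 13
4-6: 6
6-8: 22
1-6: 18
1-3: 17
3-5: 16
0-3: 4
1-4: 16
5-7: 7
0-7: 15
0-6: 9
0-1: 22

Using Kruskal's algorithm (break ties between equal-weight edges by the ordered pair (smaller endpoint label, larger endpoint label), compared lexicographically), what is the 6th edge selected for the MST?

Kruskal's algorithm — process edges by increasing weight (ties by edge label):
5-6 (1): add — endpoints in different components.
1-8 (2): add — endpoints in different components.
0-3 (4): add — endpoints in different components.
4-6 (6): add — endpoints in different components.
4-8 (6): add — endpoints in different components.
0-2 (7): add — endpoints in different components.
5-7 (7): add — endpoints in different components.
0-6 (9): add — endpoints in different components.
The 6th edge added is 0-2.

0-2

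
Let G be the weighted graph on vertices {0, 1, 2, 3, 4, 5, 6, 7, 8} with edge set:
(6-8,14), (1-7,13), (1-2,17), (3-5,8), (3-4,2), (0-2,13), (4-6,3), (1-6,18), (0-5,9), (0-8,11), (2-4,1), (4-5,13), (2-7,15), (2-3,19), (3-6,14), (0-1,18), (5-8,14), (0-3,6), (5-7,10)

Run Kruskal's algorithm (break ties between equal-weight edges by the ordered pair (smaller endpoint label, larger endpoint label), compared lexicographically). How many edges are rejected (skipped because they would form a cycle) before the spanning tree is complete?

Kruskal: consider edges lightest-first.
2-4 (1): add — endpoints in different components.
3-4 (2): add — endpoints in different components.
4-6 (3): add — endpoints in different components.
0-3 (6): add — endpoints in different components.
3-5 (8): add — endpoints in different components.
0-5 (9): skip — 0 and 5 already connected.
5-7 (10): add — endpoints in different components.
0-8 (11): add — endpoints in different components.
0-2 (13): skip — 0 and 2 already connected.
1-7 (13): add — endpoints in different components.
Edges rejected before the tree was complete: 2.

2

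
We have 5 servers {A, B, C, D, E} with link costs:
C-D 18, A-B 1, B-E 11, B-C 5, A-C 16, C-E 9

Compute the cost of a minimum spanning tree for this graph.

33

Prim, starting at A.
Step 1: cheapest edge leaving the tree is A-B (1); add B.
Step 2: cheapest edge leaving the tree is B-C (5); add C.
Step 3: cheapest edge leaving the tree is C-E (9); add E.
Step 4: cheapest edge leaving the tree is C-D (18); add D.
MST edges: A-B, B-C, C-E, C-D; total weight 1+5+9+18 = 33.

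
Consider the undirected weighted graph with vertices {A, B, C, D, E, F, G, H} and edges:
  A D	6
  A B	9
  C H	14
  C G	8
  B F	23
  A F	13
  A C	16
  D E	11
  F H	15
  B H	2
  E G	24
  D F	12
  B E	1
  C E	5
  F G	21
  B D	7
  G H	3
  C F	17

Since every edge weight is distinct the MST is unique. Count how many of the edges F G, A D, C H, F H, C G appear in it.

Kruskal: consider edges lightest-first.
B E (1): add — endpoints in different components.
B H (2): add — endpoints in different components.
G H (3): add — endpoints in different components.
C E (5): add — endpoints in different components.
A D (6): add — endpoints in different components.
B D (7): add — endpoints in different components.
C G (8): skip — C and G already connected.
A B (9): skip — A and B already connected.
D E (11): skip — D and E already connected.
D F (12): add — endpoints in different components.
MST edge set: {B E, B H, G H, C E, A D, B D, D F}.
Of the listed edges, {A D} are in the MST → 1.

1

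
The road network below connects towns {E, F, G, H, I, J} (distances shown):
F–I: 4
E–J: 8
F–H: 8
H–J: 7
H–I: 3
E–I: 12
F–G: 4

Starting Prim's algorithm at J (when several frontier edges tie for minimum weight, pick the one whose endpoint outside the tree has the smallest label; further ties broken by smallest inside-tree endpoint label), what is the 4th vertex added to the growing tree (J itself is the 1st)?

Grow the tree from J using Prim:
Step 1: cheapest edge leaving the tree is H–J (7); add H.
Step 2: cheapest edge leaving the tree is H–I (3); add I.
Step 3: cheapest edge leaving the tree is F–I (4); add F.
Step 4: cheapest edge leaving the tree is F–G (4); add G.
Step 5: cheapest edge leaving the tree is E–J (8); add E.
Vertex order: J, H, I, F, G, E. The 4th vertex is F.

F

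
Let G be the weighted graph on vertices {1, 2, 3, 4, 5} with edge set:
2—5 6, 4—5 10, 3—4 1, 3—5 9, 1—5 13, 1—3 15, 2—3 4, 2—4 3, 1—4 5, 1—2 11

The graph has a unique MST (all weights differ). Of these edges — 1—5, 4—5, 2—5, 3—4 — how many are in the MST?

2

Kruskal: consider edges lightest-first.
3—4 (1): add — endpoints in different components.
2—4 (3): add — endpoints in different components.
2—3 (4): skip — 2 and 3 already connected.
1—4 (5): add — endpoints in different components.
2—5 (6): add — endpoints in different components.
MST edge set: {3—4, 2—4, 1—4, 2—5}.
Of the listed edges, {2—5, 3—4} are in the MST → 2.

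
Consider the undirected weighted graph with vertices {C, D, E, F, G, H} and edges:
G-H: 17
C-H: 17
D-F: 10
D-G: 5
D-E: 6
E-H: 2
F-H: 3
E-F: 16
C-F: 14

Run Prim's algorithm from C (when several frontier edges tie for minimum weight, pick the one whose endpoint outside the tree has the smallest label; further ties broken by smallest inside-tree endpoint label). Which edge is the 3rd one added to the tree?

Prim's algorithm from C:
Step 1: cheapest edge leaving the tree is C-F (14); add F.
Step 2: cheapest edge leaving the tree is F-H (3); add H.
Step 3: cheapest edge leaving the tree is E-H (2); add E.
Step 4: cheapest edge leaving the tree is D-E (6); add D.
Step 5: cheapest edge leaving the tree is D-G (5); add G.
The 3rd edge added is E-H.

E-H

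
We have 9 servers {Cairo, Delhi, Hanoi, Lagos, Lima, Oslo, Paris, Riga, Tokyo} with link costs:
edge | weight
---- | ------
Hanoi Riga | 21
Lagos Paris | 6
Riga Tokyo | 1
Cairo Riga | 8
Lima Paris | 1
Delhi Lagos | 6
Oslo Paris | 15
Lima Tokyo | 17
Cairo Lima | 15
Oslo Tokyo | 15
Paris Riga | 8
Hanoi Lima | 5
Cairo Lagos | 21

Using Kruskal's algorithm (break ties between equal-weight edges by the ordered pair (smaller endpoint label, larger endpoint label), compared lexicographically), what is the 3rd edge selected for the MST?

Hanoi-Lima

Kruskal: consider edges lightest-first.
Lima Paris (1): add — endpoints in different components.
Riga Tokyo (1): add — endpoints in different components.
Hanoi Lima (5): add — endpoints in different components.
Delhi Lagos (6): add — endpoints in different components.
Lagos Paris (6): add — endpoints in different components.
Cairo Riga (8): add — endpoints in different components.
Paris Riga (8): add — endpoints in different components.
Cairo Lima (15): skip — Cairo and Lima already connected.
Oslo Paris (15): add — endpoints in different components.
The 3rd edge added is Hanoi Lima.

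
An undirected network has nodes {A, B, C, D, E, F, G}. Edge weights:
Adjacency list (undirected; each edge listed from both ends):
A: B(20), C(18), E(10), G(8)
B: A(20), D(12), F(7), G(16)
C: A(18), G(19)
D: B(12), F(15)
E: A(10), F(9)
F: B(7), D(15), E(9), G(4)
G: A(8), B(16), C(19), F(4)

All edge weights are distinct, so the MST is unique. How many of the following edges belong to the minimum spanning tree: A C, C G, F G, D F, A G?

3

Sort edges by weight, then run Kruskal:
F G (4): add. Components now {A} {B} {C} {D} {E} {F,G}
B F (7): add. Components now {A} {B,F,G} {C} {D} {E}
A G (8): add. Components now {A,B,F,G} {C} {D} {E}
E F (9): add. Components now {A,B,E,F,G} {C} {D}
A E (10): skip — A and E already connected.
B D (12): add. Components now {A,B,D,E,F,G} {C}
D F (15): skip — D and F already connected.
B G (16): skip — B and G already connected.
A C (18): add. Components now {A,B,C,D,E,F,G}
MST edge set: {F G, B F, A G, E F, B D, A C}.
Of the listed edges, {A C, F G, A G} are in the MST → 3.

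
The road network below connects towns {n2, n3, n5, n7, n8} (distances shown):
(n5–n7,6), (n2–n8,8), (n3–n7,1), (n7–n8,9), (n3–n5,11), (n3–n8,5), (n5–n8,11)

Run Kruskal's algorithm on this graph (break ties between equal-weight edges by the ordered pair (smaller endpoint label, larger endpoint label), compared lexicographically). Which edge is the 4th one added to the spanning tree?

Sort edges by weight, then run Kruskal:
n3–n7 (1): add — endpoints in different components.
n3–n8 (5): add — endpoints in different components.
n5–n7 (6): add — endpoints in different components.
n2–n8 (8): add — endpoints in different components.
The 4th edge added is n2–n8.

n2-n8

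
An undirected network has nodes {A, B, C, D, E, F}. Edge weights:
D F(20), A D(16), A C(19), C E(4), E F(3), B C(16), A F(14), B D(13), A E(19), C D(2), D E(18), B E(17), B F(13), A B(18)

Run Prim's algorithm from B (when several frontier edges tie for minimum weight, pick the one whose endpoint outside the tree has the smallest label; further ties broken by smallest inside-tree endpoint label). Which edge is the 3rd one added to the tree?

Prim's algorithm from B:
Step 1: frontier [B D 13, B F 13, B C 16, B E 17, A B 18] → take B D (13); add D.
Step 2: frontier [B F 13, B C 16, B E 17, A B 18, C D 2, A D 16, D E 18, D F 20] → take C D (2); add C.
Step 3: frontier [B F 13, B E 17, A B 18, C E 4, A C 19, A D 16, D E 18, D F 20] → take C E (4); add E.
Step 4: frontier [B F 13, A B 18, A C 19, A D 16, D F 20, E F 3, A E 19] → take E F (3); add F.
Step 5: frontier [A B 18, A C 19, A D 16, A E 19, A F 14] → take A F (14); add A.
The 3rd edge added is C E.

C-E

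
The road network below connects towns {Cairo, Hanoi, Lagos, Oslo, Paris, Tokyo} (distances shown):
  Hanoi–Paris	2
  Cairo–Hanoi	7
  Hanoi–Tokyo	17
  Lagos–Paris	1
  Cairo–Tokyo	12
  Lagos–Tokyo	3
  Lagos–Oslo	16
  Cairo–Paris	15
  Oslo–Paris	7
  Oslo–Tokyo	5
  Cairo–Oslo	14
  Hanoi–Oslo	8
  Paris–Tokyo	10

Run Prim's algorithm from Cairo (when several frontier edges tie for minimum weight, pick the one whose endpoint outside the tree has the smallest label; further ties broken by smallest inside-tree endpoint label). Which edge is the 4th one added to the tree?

Lagos-Tokyo

Prim's algorithm from Cairo:
Step 1: frontier [Cairo–Hanoi 7, Cairo–Tokyo 12, Cairo–Oslo 14, Cairo–Paris 15] → take Cairo–Hanoi (7); add Hanoi.
Step 2: frontier [Cairo–Tokyo 12, Cairo–Oslo 14, Cairo–Paris 15, Hanoi–Paris 2, Hanoi–Oslo 8, Hanoi–Tokyo 17] → take Hanoi–Paris (2); add Paris.
Step 3: frontier [Cairo–Tokyo 12, Cairo–Oslo 14, Hanoi–Oslo 8, Hanoi–Tokyo 17, Lagos–Paris 1, Oslo–Paris 7, Paris–Tokyo 10] → take Lagos–Paris (1); add Lagos.
Step 4: frontier [Cairo–Tokyo 12, Cairo–Oslo 14, Hanoi–Oslo 8, Hanoi–Tokyo 17, Lagos–Tokyo 3, Lagos–Oslo 16, Oslo–Paris 7, Paris–Tokyo 10] → take Lagos–Tokyo (3); add Tokyo.
Step 5: frontier [Cairo–Oslo 14, Hanoi–Oslo 8, Lagos–Oslo 16, Oslo–Paris 7, Oslo–Tokyo 5] → take Oslo–Tokyo (5); add Oslo.
The 4th edge added is Lagos–Tokyo.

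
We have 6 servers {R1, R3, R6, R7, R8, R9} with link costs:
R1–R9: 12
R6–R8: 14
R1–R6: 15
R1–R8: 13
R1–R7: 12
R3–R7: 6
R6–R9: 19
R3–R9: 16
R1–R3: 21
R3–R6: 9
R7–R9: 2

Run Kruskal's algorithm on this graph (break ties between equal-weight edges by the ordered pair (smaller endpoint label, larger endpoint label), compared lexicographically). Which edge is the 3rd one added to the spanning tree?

R3-R6

Kruskal: consider edges lightest-first.
R7–R9 (2): add — endpoints in different components.
R3–R7 (6): add — endpoints in different components.
R3–R6 (9): add — endpoints in different components.
R1–R7 (12): add — endpoints in different components.
R1–R9 (12): skip — R1 and R9 already connected.
R1–R8 (13): add — endpoints in different components.
The 3rd edge added is R3–R6.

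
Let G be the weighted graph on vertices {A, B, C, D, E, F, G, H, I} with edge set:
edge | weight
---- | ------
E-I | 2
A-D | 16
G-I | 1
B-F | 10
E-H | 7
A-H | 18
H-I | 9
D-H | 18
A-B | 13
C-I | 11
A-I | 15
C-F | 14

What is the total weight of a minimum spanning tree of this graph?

74

Sort edges by weight, then run Kruskal:
G-I (1): add — endpoints in different components.
E-I (2): add — endpoints in different components.
E-H (7): add — endpoints in different components.
H-I (9): skip — H and I already connected.
B-F (10): add — endpoints in different components.
C-I (11): add — endpoints in different components.
A-B (13): add — endpoints in different components.
C-F (14): add — endpoints in different components.
A-I (15): skip — A and I already connected.
A-D (16): add — endpoints in different components.
MST edges: G-I, E-I, E-H, B-F, C-I, A-B, C-F, A-D; total weight 1+2+7+10+11+13+14+16 = 74.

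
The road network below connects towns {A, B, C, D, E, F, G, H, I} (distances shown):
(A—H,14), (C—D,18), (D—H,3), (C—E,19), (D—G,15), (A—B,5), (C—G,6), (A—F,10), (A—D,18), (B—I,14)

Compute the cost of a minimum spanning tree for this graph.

Sort edges by weight, then run Kruskal:
D—H (3): add — endpoints in different components.
A—B (5): add — endpoints in different components.
C—G (6): add — endpoints in different components.
A—F (10): add — endpoints in different components.
A—H (14): add — endpoints in different components.
B—I (14): add — endpoints in different components.
D—G (15): add — endpoints in different components.
A—D (18): skip — A and D already connected.
C—D (18): skip — C and D already connected.
C—E (19): add — endpoints in different components.
MST edges: D—H, A—B, C—G, A—F, A—H, B—I, D—G, C—E; total weight 3+5+6+10+14+14+15+19 = 86.

86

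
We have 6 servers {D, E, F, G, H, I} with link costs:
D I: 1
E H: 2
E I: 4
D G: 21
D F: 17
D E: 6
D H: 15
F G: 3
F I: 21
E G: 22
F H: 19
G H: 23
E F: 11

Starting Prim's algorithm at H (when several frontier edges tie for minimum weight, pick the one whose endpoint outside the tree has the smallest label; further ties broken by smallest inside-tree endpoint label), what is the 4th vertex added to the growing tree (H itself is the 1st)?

Prim's algorithm from H:
Step 1: cheapest edge leaving the tree is E H (2); add E.
Step 2: cheapest edge leaving the tree is E I (4); add I.
Step 3: cheapest edge leaving the tree is D I (1); add D.
Step 4: cheapest edge leaving the tree is E F (11); add F.
Step 5: cheapest edge leaving the tree is F G (3); add G.
Vertex order: H, E, I, D, F, G. The 4th vertex is D.

D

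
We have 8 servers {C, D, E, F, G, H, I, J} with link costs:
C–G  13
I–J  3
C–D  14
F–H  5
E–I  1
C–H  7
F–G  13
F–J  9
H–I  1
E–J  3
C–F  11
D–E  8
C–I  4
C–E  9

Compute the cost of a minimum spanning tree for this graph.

Kruskal: consider edges lightest-first.
E–I (1): add — endpoints in different components.
H–I (1): add — endpoints in different components.
E–J (3): add — endpoints in different components.
I–J (3): skip — I and J already connected.
C–I (4): add — endpoints in different components.
F–H (5): add — endpoints in different components.
C–H (7): skip — C and H already connected.
D–E (8): add — endpoints in different components.
C–E (9): skip — C and E already connected.
F–J (9): skip — F and J already connected.
C–F (11): skip — C and F already connected.
C–G (13): add — endpoints in different components.
MST edges: E–I, H–I, E–J, C–I, F–H, D–E, C–G; total weight 1+1+3+4+5+8+13 = 35.

35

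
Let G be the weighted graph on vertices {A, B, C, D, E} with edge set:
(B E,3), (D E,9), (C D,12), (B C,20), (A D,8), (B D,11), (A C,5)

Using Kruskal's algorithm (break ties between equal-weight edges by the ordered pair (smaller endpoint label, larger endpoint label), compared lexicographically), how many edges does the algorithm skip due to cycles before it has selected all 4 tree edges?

Kruskal's algorithm — process edges by increasing weight (ties by edge label):
B E (3): add. Components now {A} {B,E} {C} {D}
A C (5): add. Components now {A,C} {B,E} {D}
A D (8): add. Components now {A,C,D} {B,E}
D E (9): add. Components now {A,B,C,D,E}
Edges rejected before the tree was complete: 0.

0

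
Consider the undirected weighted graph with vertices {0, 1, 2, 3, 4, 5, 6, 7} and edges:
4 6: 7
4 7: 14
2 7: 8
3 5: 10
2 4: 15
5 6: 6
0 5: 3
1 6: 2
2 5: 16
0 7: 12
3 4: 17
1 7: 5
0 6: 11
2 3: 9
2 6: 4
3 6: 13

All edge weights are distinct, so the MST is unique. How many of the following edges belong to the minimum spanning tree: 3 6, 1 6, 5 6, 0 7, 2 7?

2

Kruskal's algorithm — process edges by increasing weight (ties by edge label):
1 6 (2): add — endpoints in different components.
0 5 (3): add — endpoints in different components.
2 6 (4): add — endpoints in different components.
1 7 (5): add — endpoints in different components.
5 6 (6): add — endpoints in different components.
4 6 (7): add — endpoints in different components.
2 7 (8): skip — 2 and 7 already connected.
2 3 (9): add — endpoints in different components.
MST edge set: {1 6, 0 5, 2 6, 1 7, 5 6, 4 6, 2 3}.
Of the listed edges, {1 6, 5 6} are in the MST → 2.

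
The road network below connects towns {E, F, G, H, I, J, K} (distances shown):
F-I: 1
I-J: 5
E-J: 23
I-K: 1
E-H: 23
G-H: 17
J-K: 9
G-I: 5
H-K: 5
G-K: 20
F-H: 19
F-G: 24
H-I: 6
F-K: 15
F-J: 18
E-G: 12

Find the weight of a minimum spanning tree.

Kruskal: consider edges lightest-first.
F-I (1): add — endpoints in different components.
I-K (1): add — endpoints in different components.
G-I (5): add — endpoints in different components.
H-K (5): add — endpoints in different components.
I-J (5): add — endpoints in different components.
H-I (6): skip — H and I already connected.
J-K (9): skip — J and K already connected.
E-G (12): add — endpoints in different components.
MST edges: F-I, I-K, G-I, H-K, I-J, E-G; total weight 1+1+5+5+5+12 = 29.

29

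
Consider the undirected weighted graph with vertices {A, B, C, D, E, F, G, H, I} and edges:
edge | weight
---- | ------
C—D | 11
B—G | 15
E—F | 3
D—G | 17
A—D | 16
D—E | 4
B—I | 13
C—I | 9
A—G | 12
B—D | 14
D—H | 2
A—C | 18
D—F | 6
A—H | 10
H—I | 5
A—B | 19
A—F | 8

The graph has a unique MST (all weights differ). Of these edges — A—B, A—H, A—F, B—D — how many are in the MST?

1

Sort edges by weight, then run Kruskal:
D—H (2): add — endpoints in different components.
E—F (3): add — endpoints in different components.
D—E (4): add — endpoints in different components.
H—I (5): add — endpoints in different components.
D—F (6): skip — D and F already connected.
A—F (8): add — endpoints in different components.
C—I (9): add — endpoints in different components.
A—H (10): skip — A and H already connected.
C—D (11): skip — C and D already connected.
A—G (12): add — endpoints in different components.
B—I (13): add — endpoints in different components.
MST edge set: {D—H, E—F, D—E, H—I, A—F, C—I, A—G, B—I}.
Of the listed edges, {A—F} are in the MST → 1.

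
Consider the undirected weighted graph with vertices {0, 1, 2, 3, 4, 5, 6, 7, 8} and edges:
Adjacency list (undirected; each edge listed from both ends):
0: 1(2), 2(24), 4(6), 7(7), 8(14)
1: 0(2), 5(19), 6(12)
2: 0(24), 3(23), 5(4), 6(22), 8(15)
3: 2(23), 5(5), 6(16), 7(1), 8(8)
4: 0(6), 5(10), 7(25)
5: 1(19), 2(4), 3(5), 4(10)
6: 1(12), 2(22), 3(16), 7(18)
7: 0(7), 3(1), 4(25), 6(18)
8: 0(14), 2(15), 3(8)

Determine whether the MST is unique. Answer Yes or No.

Sort edges by weight, then run Kruskal:
3–7 (1): add — endpoints in different components.
0–1 (2): add — endpoints in different components.
2–5 (4): add — endpoints in different components.
3–5 (5): add — endpoints in different components.
0–4 (6): add — endpoints in different components.
0–7 (7): add — endpoints in different components.
3–8 (8): add — endpoints in different components.
4–5 (10): skip — 4 and 5 already connected.
1–6 (12): add — endpoints in different components.
Every non-tree edge has weight strictly greater than the heaviest edge on the tree path between its endpoints, so the MST is unique.

Yes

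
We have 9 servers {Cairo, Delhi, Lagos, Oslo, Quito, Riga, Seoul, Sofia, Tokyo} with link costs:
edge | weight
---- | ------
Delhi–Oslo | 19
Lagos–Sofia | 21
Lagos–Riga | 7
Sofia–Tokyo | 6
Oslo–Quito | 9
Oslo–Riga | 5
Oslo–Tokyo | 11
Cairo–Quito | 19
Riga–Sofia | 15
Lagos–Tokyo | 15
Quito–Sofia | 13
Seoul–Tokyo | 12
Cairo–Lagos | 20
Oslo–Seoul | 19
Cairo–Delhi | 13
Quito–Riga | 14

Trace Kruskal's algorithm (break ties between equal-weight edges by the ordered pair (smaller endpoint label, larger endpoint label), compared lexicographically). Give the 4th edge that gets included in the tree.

Sort edges by weight, then run Kruskal:
Oslo–Riga (5): add — endpoints in different components.
Sofia–Tokyo (6): add — endpoints in different components.
Lagos–Riga (7): add — endpoints in different components.
Oslo–Quito (9): add — endpoints in different components.
Oslo–Tokyo (11): add — endpoints in different components.
Seoul–Tokyo (12): add — endpoints in different components.
Cairo–Delhi (13): add — endpoints in different components.
Quito–Sofia (13): skip — Sofia and Quito already connected.
Quito–Riga (14): skip — Riga and Quito already connected.
Lagos–Tokyo (15): skip — Lagos and Tokyo already connected.
Riga–Sofia (15): skip — Riga and Sofia already connected.
Cairo–Quito (19): add — endpoints in different components.
The 4th edge added is Oslo–Quito.

Oslo-Quito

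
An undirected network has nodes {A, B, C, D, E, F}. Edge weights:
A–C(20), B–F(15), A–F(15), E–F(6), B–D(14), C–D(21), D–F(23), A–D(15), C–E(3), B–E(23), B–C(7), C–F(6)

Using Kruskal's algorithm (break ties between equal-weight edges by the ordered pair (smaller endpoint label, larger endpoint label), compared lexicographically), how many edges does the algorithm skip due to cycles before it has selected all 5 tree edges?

Kruskal: consider edges lightest-first.
C–E (3): add. Components now {A} {B} {C,E} {D} {F}
C–F (6): add. Components now {A} {B} {C,E,F} {D}
E–F (6): skip — E and F already connected.
B–C (7): add. Components now {A} {B,C,E,F} {D}
B–D (14): add. Components now {A} {B,C,D,E,F}
A–D (15): add. Components now {A,B,C,D,E,F}
Edges rejected before the tree was complete: 1.

1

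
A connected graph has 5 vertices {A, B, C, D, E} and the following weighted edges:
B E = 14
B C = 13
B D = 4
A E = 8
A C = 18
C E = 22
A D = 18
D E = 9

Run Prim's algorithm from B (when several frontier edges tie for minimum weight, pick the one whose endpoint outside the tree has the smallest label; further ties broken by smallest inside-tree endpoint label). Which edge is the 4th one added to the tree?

Prim's algorithm from B:
Step 1: cheapest edge leaving the tree is B D (4); add D.
Step 2: cheapest edge leaving the tree is D E (9); add E.
Step 3: cheapest edge leaving the tree is A E (8); add A.
Step 4: cheapest edge leaving the tree is B C (13); add C.
The 4th edge added is B C.

B-C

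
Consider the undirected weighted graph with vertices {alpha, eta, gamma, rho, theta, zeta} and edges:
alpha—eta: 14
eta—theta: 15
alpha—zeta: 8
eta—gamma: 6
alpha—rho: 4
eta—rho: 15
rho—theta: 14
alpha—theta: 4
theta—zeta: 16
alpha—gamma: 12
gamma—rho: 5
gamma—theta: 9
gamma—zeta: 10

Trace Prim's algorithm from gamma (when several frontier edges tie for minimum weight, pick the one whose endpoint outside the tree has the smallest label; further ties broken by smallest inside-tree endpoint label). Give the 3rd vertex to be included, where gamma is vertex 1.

alpha

Grow the tree from gamma using Prim:
Step 1: cheapest edge leaving the tree is gamma—rho (5); add rho.
Step 2: cheapest edge leaving the tree is alpha—rho (4); add alpha.
Step 3: cheapest edge leaving the tree is alpha—theta (4); add theta.
Step 4: cheapest edge leaving the tree is eta—gamma (6); add eta.
Step 5: cheapest edge leaving the tree is alpha—zeta (8); add zeta.
Vertex order: gamma, rho, alpha, theta, eta, zeta. The 3rd vertex is alpha.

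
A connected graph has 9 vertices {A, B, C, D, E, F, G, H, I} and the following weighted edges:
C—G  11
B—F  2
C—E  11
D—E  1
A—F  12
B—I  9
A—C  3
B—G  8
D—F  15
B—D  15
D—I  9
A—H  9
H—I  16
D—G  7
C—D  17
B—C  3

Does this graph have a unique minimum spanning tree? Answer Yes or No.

Sort edges by weight, then run Kruskal:
D—E (1): add — endpoints in different components.
B—F (2): add — endpoints in different components.
A—C (3): add — endpoints in different components.
B—C (3): add — endpoints in different components.
D—G (7): add — endpoints in different components.
B—G (8): add — endpoints in different components.
A—H (9): add — endpoints in different components.
B—I (9): add — endpoints in different components.
Non-tree edge D—I has weight 9, equal to the heaviest edge on its tree cycle — swapping gives another MST of the same weight. Not unique.

No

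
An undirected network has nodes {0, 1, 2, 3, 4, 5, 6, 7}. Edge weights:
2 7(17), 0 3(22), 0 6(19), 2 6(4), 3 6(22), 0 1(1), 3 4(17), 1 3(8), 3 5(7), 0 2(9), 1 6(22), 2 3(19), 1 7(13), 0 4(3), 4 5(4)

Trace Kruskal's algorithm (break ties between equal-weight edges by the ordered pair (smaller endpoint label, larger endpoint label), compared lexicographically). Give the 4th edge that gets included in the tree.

Sort edges by weight, then run Kruskal:
0 1 (1): add — endpoints in different components.
0 4 (3): add — endpoints in different components.
2 6 (4): add — endpoints in different components.
4 5 (4): add — endpoints in different components.
3 5 (7): add — endpoints in different components.
1 3 (8): skip — 1 and 3 already connected.
0 2 (9): add — endpoints in different components.
1 7 (13): add — endpoints in different components.
The 4th edge added is 4 5.

4-5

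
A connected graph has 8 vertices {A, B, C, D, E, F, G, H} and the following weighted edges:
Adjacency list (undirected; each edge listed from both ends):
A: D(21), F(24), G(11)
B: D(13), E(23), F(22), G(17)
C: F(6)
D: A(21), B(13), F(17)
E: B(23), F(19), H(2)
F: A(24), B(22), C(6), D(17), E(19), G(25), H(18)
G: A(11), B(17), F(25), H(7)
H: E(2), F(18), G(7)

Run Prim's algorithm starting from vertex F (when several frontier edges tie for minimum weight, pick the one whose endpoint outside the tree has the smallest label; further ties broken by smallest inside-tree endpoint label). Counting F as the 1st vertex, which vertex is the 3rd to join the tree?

D

Prim, starting at F.
Step 1: cheapest edge leaving the tree is C F (6); add C.
Step 2: cheapest edge leaving the tree is D F (17); add D.
Step 3: cheapest edge leaving the tree is B D (13); add B.
Step 4: cheapest edge leaving the tree is B G (17); add G.
Step 5: cheapest edge leaving the tree is G H (7); add H.
Step 6: cheapest edge leaving the tree is E H (2); add E.
Step 7: cheapest edge leaving the tree is A G (11); add A.
Vertex order: F, C, D, B, G, H, E, A. The 3rd vertex is D.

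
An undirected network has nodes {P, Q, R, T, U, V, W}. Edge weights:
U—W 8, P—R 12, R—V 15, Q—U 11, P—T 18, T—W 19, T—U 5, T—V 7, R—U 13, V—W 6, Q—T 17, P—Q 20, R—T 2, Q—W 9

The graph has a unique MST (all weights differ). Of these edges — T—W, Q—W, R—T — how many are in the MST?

Sort edges by weight, then run Kruskal:
R—T (2): add. Components now {Q} {V} {W} {R,T} {U} {P}
T—U (5): add. Components now {Q} {V} {W} {R,T,U} {P}
V—W (6): add. Components now {Q} {V,W} {R,T,U} {P}
T—V (7): add. Components now {Q} {R,T,U,V,W} {P}
U—W (8): skip — W and U already connected.
Q—W (9): add. Components now {Q,R,T,U,V,W} {P}
Q—U (11): skip — Q and U already connected.
P—R (12): add. Components now {P,Q,R,T,U,V,W}
MST edge set: {R—T, T—U, V—W, T—V, Q—W, P—R}.
Of the listed edges, {Q—W, R—T} are in the MST → 2.

2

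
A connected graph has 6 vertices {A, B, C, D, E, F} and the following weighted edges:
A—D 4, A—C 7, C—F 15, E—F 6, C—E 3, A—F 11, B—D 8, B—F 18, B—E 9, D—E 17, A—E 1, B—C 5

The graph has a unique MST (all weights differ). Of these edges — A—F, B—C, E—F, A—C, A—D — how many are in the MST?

Sort edges by weight, then run Kruskal:
A—E (1): add. Components now {A,E} {B} {C} {D} {F}
C—E (3): add. Components now {A,C,E} {B} {D} {F}
A—D (4): add. Components now {A,C,D,E} {B} {F}
B—C (5): add. Components now {A,B,C,D,E} {F}
E—F (6): add. Components now {A,B,C,D,E,F}
MST edge set: {A—E, C—E, A—D, B—C, E—F}.
Of the listed edges, {B—C, E—F, A—D} are in the MST → 3.

3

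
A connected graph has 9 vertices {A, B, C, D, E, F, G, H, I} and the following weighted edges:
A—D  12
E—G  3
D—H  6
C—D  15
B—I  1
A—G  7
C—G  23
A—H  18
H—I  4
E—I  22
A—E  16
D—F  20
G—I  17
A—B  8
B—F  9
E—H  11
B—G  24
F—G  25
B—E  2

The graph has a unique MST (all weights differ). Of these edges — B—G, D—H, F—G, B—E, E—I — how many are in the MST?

Kruskal: consider edges lightest-first.
B—I (1): add — endpoints in different components.
B—E (2): add — endpoints in different components.
E—G (3): add — endpoints in different components.
H—I (4): add — endpoints in different components.
D—H (6): add — endpoints in different components.
A—G (7): add — endpoints in different components.
A—B (8): skip — A and B already connected.
B—F (9): add — endpoints in different components.
E—H (11): skip — E and H already connected.
A—D (12): skip — A and D already connected.
C—D (15): add — endpoints in different components.
MST edge set: {B—I, B—E, E—G, H—I, D—H, A—G, B—F, C—D}.
Of the listed edges, {D—H, B—E} are in the MST → 2.

2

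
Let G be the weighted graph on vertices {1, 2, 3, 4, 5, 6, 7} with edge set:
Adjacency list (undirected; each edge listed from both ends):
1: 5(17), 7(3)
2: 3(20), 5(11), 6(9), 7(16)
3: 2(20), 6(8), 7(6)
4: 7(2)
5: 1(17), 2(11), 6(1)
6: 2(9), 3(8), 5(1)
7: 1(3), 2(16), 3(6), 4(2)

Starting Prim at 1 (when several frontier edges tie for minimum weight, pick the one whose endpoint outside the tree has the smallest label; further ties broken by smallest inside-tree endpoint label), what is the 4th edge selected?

Grow the tree from 1 using Prim:
Step 1: frontier [1—7 3, 1—5 17] → take 1—7 (3); add 7.
Step 2: frontier [1—5 17, 4—7 2, 3—7 6, 2—7 16] → take 4—7 (2); add 4.
Step 3: frontier [1—5 17, 3—7 6, 2—7 16] → take 3—7 (6); add 3.
Step 4: frontier [1—5 17, 3—6 8, 2—3 20, 2—7 16] → take 3—6 (8); add 6.
Step 5: frontier [1—5 17, 2—3 20, 5—6 1, 2—6 9, 2—7 16] → take 5—6 (1); add 5.
Step 6: frontier [2—3 20, 2—5 11, 2—6 9, 2—7 16] → take 2—6 (9); add 2.
The 4th edge added is 3—6.

3-6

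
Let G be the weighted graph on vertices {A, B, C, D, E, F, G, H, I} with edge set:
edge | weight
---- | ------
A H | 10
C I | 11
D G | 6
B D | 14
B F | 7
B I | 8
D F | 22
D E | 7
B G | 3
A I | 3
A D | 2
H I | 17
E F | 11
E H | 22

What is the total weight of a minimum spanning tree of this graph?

Prim, starting at I.
Step 1: frontier [A I 3, B I 8, C I 11, H I 17] → take A I (3); add A.
Step 2: frontier [A D 2, A H 10, B I 8, C I 11, H I 17] → take A D (2); add D.
Step 3: frontier [A H 10, D G 6, D E 7, B D 14, D F 22, B I 8, C I 11, H I 17] → take D G (6); add G.
Step 4: frontier [A H 10, D E 7, B D 14, D F 22, B G 3, B I 8, C I 11, H I 17] → take B G (3); add B.
Step 5: frontier [A H 10, B F 7, D E 7, D F 22, C I 11, H I 17] → take D E (7); add E.
Step 6: frontier [A H 10, B F 7, D F 22, E F 11, E H 22, C I 11, H I 17] → take B F (7); add F.
Step 7: frontier [A H 10, E H 22, C I 11, H I 17] → take A H (10); add H.
Step 8: frontier [C I 11] → take C I (11); add C.
MST edges: A I, A D, D G, B G, D E, B F, A H, C I; total weight 3+2+6+3+7+7+10+11 = 49.

49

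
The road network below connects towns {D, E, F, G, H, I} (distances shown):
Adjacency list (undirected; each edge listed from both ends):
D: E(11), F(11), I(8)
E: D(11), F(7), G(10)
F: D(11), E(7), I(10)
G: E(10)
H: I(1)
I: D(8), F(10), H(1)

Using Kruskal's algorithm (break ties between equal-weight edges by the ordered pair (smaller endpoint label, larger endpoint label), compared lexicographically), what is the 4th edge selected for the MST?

Kruskal's algorithm — process edges by increasing weight (ties by edge label):
H–I (1): add. Components now {D} {E} {F} {G} {H,I}
E–F (7): add. Components now {D} {E,F} {G} {H,I}
D–I (8): add. Components now {D,H,I} {E,F} {G}
E–G (10): add. Components now {D,H,I} {E,F,G}
F–I (10): add. Components now {D,E,F,G,H,I}
The 4th edge added is E–G.

E-G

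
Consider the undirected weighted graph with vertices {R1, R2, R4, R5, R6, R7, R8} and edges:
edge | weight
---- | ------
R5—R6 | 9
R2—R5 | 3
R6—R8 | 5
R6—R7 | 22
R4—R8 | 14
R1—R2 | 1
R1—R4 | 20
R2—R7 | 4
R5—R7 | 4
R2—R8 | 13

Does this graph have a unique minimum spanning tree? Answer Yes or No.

Sort edges by weight, then run Kruskal:
R1—R2 (1): add. Components now {R1,R2} {R7} {R8} {R5} {R6} {R4}
R2—R5 (3): add. Components now {R1,R2,R5} {R7} {R8} {R6} {R4}
R2—R7 (4): add. Components now {R1,R2,R5,R7} {R8} {R6} {R4}
R5—R7 (4): skip — R7 and R5 already connected.
R6—R8 (5): add. Components now {R1,R2,R5,R7} {R6,R8} {R4}
R5—R6 (9): add. Components now {R1,R2,R5,R6,R7,R8} {R4}
R2—R8 (13): skip — R2 and R8 already connected.
R4—R8 (14): add. Components now {R1,R2,R4,R5,R6,R7,R8}
Non-tree edge R5—R7 has weight 4, equal to the heaviest edge on its tree cycle — swapping gives another MST of the same weight. Not unique.

No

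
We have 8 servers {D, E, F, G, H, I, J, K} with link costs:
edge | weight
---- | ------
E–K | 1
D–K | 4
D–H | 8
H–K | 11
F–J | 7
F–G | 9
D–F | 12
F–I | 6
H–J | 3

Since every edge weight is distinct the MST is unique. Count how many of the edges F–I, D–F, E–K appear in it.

Kruskal: consider edges lightest-first.
E–K (1): add — endpoints in different components.
H–J (3): add — endpoints in different components.
D–K (4): add — endpoints in different components.
F–I (6): add — endpoints in different components.
F–J (7): add — endpoints in different components.
D–H (8): add — endpoints in different components.
F–G (9): add — endpoints in different components.
MST edge set: {E–K, H–J, D–K, F–I, F–J, D–H, F–G}.
Of the listed edges, {F–I, E–K} are in the MST → 2.

2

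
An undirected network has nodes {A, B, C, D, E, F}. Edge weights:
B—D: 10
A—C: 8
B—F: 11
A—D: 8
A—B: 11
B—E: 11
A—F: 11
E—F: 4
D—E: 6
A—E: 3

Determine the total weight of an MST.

Prim's algorithm from D:
Step 1: frontier [D—E 6, A—D 8, B—D 10] → take D—E (6); add E.
Step 2: frontier [A—D 8, B—D 10, A—E 3, E—F 4, B—E 11] → take A—E (3); add A.
Step 3: frontier [A—C 8, A—B 11, A—F 11, B—D 10, E—F 4, B—E 11] → take E—F (4); add F.
Step 4: frontier [A—C 8, A—B 11, B—D 10, B—E 11, B—F 11] → take A—C (8); add C.
Step 5: frontier [A—B 11, B—D 10, B—E 11, B—F 11] → take B—D (10); add B.
MST edges: D—E, A—E, E—F, A—C, B—D; total weight 6+3+4+8+10 = 31.

31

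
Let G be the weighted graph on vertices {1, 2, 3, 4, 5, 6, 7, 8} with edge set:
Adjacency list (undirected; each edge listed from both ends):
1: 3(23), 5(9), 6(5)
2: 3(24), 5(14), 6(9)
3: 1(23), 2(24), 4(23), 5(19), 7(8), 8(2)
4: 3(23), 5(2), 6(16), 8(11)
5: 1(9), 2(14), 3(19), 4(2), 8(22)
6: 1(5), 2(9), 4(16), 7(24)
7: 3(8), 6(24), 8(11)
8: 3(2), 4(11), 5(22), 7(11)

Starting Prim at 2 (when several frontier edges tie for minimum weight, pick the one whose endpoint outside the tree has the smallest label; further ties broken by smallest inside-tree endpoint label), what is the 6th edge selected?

Grow the tree from 2 using Prim:
Step 1: cheapest edge leaving the tree is 2-6 (9); add 6.
Step 2: cheapest edge leaving the tree is 1-6 (5); add 1.
Step 3: cheapest edge leaving the tree is 1-5 (9); add 5.
Step 4: cheapest edge leaving the tree is 4-5 (2); add 4.
Step 5: cheapest edge leaving the tree is 4-8 (11); add 8.
Step 6: cheapest edge leaving the tree is 3-8 (2); add 3.
Step 7: cheapest edge leaving the tree is 3-7 (8); add 7.
The 6th edge added is 3-8.

3-8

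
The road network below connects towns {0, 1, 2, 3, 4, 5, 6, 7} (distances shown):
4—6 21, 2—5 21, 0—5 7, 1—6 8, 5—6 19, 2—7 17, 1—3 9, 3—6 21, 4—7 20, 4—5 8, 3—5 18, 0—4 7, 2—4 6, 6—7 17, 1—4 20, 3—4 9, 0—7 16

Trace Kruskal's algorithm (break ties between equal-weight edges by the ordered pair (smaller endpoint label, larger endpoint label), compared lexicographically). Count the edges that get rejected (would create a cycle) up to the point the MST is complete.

Sort edges by weight, then run Kruskal:
2—4 (6): add — endpoints in different components.
0—4 (7): add — endpoints in different components.
0—5 (7): add — endpoints in different components.
1—6 (8): add — endpoints in different components.
4—5 (8): skip — 4 and 5 already connected.
1—3 (9): add — endpoints in different components.
3—4 (9): add — endpoints in different components.
0—7 (16): add — endpoints in different components.
Edges rejected before the tree was complete: 1.

1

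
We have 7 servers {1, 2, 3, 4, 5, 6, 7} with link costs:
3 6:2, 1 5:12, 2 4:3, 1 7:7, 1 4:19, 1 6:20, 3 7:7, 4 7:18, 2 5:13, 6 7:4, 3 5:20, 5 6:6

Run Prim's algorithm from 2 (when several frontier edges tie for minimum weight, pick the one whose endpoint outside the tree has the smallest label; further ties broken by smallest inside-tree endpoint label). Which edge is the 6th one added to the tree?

1-7

Prim's algorithm from 2:
Step 1: frontier [2 4 3, 2 5 13] → take 2 4 (3); add 4.
Step 2: frontier [2 5 13, 4 7 18, 1 4 19] → take 2 5 (13); add 5.
Step 3: frontier [4 7 18, 1 4 19, 5 6 6, 1 5 12, 3 5 20] → take 5 6 (6); add 6.
Step 4: frontier [4 7 18, 1 4 19, 1 5 12, 3 5 20, 3 6 2, 6 7 4, 1 6 20] → take 3 6 (2); add 3.
Step 5: frontier [3 7 7, 4 7 18, 1 4 19, 1 5 12, 6 7 4, 1 6 20] → take 6 7 (4); add 7.
Step 6: frontier [1 4 19, 1 5 12, 1 6 20, 1 7 7] → take 1 7 (7); add 1.
The 6th edge added is 1 7.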